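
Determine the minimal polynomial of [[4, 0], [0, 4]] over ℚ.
The characteristic polynomial factors as (x - 4)^2. The minimal polynomial is ∏(x - λ)^{k_λ} where k_λ is the size of the largest Jordan block at λ.

For λ = 4: rank(A - 4I) = 0, and the largest Jordan block has size 1 (the smallest k with rank((A - 4I)^k) = rank((A - 4I)^(k+1))).

So m_A(x) = x - 4.

m_A(x) = x - 4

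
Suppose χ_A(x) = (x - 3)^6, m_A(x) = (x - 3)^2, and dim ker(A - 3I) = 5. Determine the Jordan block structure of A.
Jordan blocks: (3, 2), (3, 1), (3, 1), (3, 1), (3, 1)

λ = 3: algebraic multiplicity 6 (exponent in χ_A), largest block size 2 (exponent in m_A), 5 blocks (geometric multiplicity). These force block sizes [2, 1, 1, 1, 1].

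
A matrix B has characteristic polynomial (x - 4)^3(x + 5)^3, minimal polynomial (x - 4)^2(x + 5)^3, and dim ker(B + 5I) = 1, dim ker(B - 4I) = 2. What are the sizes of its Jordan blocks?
Jordan blocks: (-5, 3), (4, 2), (4, 1)

λ = -5: algebraic multiplicity 3 (exponent in χ_B), largest block size 3 (exponent in m_B), 1 block (geometric multiplicity). This forces block sizes [3].
λ = 4: algebraic multiplicity 3 (exponent in χ_B), largest block size 2 (exponent in m_B), 2 blocks (geometric multiplicity). These force block sizes [2, 1].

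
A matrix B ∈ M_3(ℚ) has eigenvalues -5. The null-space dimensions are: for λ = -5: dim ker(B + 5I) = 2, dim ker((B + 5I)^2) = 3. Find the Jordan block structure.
λ = -5: successive nullity increments [2, 1] count blocks of size ≥ k; block sizes are [2, 1].

Jordan blocks: (-5, 2), (-5, 1)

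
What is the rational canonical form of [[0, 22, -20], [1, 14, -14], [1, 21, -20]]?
R = [[0, 0, -8], [1, 0, -12], [0, 1, -6]]

The invariant factors of A (the non-unit diagonal entries of the Smith normal form of xI - A over ℚ[x]) are (x + 2)^3, each dividing the next. The characteristic polynomial is their product, (x + 2)^3.

The rational canonical form is the block-diagonal matrix of companion matrices C(f_i):
R = [[0, 0, -8], [1, 0, -12], [0, 1, -6]].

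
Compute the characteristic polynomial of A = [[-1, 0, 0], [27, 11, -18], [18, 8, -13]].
xI - A = [[x + 1, 0, 0], [-27, x - 11, 18], [-18, -8, x + 13]].

Expanding det(xI - A) along the first row:
det(xI - A) = + (x + 1)·det([[x - 11, 18], [-8, x + 13]]) - (0)·det([[-27, 18], [-18, x + 13]]) + (0)·det([[-27, x - 11], [-18, -8]]).

Evaluating gives χ_A(x) = x^3 + 3x^2 + 3x + 1 = (x + 1)^3.

χ_A(x) = (x + 1)^3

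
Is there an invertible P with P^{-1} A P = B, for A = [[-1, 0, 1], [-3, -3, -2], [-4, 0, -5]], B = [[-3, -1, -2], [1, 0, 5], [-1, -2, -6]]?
Yes.

Two matrices over a field are similar if and only if they have the same invariant factors.

Both A and B have characteristic polynomial (x + 3)^3 and minimal polynomial (x + 3)^3. Computing further, both have invariant factors (x + 3)^3. Hence A and B are similar.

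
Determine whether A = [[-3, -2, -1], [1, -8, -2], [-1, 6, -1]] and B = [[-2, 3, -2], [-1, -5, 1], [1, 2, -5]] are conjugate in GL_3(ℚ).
Yes.

Two matrices over a field are similar if and only if they have the same invariant factors.

Both A and B have characteristic polynomial (x + 4)^3 and minimal polynomial (x + 4)^3. Computing further, both have invariant factors (x + 4)^3. Hence A and B are similar.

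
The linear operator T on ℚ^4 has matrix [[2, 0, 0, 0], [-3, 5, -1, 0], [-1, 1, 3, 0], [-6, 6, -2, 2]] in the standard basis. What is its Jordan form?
J = [[2, 0, 0, 0], [0, 2, 0, 0], [0, 0, 4, 1], [0, 0, 0, 4]]

The characteristic polynomial is det(xI - A) = (x - 4)^2(x - 2)^2, so the eigenvalues are 2 (algebraic multiplicity 2), 4 (algebraic multiplicity 2).

For λ = 2: rank(A - 2I) = 2. The eigenspace has dimension 4 - 2 = 2, so there are 2 Jordan blocks; the rank sequence gives block sizes [1, 1].

For λ = 4: rank(A - 4I) = 3, rank((A - 4I)^2) = 2. The eigenspace has dimension 4 - 3 = 1, so there is 1 Jordan block; the rank sequence gives block sizes [2].

Assembling the blocks gives the Jordan form J above.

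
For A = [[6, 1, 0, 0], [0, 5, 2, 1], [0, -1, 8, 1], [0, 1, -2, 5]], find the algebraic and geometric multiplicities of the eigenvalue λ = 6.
The characteristic polynomial is (x - 6)^4, so the factor x - 6 appears with exponent 4: the algebraic multiplicity is 4.

rank(A - 6I) = 2, so the eigenspace has dimension 4 - 2 = 2: the geometric multiplicity is 2.

Since 2 < 4, A is not diagonalizable.

algebraic multiplicity 4, geometric multiplicity 2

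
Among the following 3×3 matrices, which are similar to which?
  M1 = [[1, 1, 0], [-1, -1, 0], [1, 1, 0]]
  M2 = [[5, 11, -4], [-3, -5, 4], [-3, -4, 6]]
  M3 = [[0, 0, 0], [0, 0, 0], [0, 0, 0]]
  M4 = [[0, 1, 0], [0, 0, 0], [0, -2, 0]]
3 classes: {M1, M4}, {M2}, {M3}

Characteristic polynomials: χ_{M1} = x^3, χ_{M2} = (x - 2)^3, χ_{M3} = x^3, χ_{M4} = x^3.

{M1, M4}: invariant factors x, x^2.

{M2}: invariant factors (x - 2)^3.

{M3}: invariant factors x, x, x.

Matrices are similar if and only if their invariant-factor lists agree; the partition into similarity classes is {M1, M4}, {M2}, {M3}.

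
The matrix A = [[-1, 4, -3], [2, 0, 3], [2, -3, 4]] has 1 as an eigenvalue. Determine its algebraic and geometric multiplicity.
algebraic multiplicity 3, geometric multiplicity 1

The characteristic polynomial is (x - 1)^3, so the factor x - 1 appears with exponent 3: the algebraic multiplicity is 3.

rank(A - I) = 2, so the eigenspace has dimension 3 - 2 = 1: the geometric multiplicity is 1.

Since 1 < 3, A is not diagonalizable.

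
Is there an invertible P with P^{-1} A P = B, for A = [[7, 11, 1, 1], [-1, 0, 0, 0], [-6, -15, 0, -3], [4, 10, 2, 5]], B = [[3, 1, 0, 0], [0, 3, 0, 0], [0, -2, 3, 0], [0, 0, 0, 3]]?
Both have characteristic polynomial (x - 3)^4, but the minimal polynomial of A is (x - 3)^3 while the minimal polynomial of B is (x - 3)^2. The minimal polynomial is a similarity invariant, so A and B are not similar.

No.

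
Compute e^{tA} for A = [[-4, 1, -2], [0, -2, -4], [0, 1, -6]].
e^{tA} = [[e^{-4*t}, t*e^{-4*t}, -2*t*e^{-4*t}], [0, (2*t + 1)*e^{-4*t}, -4*t*e^{-4*t}], [0, t*e^{-4*t}, (1 - 2*t)*e^{-4*t}]]

A has Jordan form J = [[-4, 1, 0], [0, -4, 0], [0, 0, -4]] with A = PJP^{-1}, so e^{tA} = P e^{tJ} P^{-1}.

For a Jordan block J_k(λ), e^{tJ_k(λ)} = e^{λt} · (I + tN + t^2 N^2/2! + ... + t^{k-1} N^{k-1}/(k-1)!) where N is the nilpotent superdiagonal part.

Assembling the blocks and conjugating back gives the entries of e^{tA} as shown above.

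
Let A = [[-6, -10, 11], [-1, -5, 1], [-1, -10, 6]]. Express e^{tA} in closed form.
A has Jordan form J = [[-5, 1, 0], [0, -5, 0], [0, 0, 5]] with A = PJP^{-1}, so e^{tA} = P e^{tJ} P^{-1}.

For a Jordan block J_k(λ), e^{tJ_k(λ)} = e^{λt} · (I + tN + t^2 N^2/2! + ... + t^{k-1} N^{k-1}/(k-1)!) where N is the nilpotent superdiagonal part.

Assembling the blocks and conjugating back gives the entries of e^{tA} as shown above.

e^{tA} = [[(1 - t)*e^{-5*t}, -2*sinh(5*t), (t + e^{10*t} - 1)*e^{-5*t}], [-t*e^{-5*t}, e^{-5*t}, t*e^{-5*t}], [-t*e^{-5*t}, -2*sinh(5*t), (t + e^{10*t})*e^{-5*t}]]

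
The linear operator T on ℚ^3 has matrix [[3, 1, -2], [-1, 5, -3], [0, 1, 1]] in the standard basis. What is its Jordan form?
J = [[3, 1, 0], [0, 3, 1], [0, 0, 3]]

The characteristic polynomial is det(xI - A) = (x - 3)^3, so the eigenvalues are 3 (algebraic multiplicity 3).

For λ = 3: rank(A - 3I) = 2, rank((A - 3I)^2) = 1, rank((A - 3I)^3) = 0. The eigenspace has dimension 3 - 2 = 1, so there is 1 Jordan block; the rank sequence gives block sizes [3].

Assembling the blocks gives the Jordan form J above.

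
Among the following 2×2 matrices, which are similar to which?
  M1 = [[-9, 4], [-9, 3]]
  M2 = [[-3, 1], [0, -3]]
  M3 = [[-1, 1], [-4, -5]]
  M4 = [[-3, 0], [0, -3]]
2 classes: {M1, M2, M3}, {M4}

Characteristic polynomials: χ_{M1} = (x + 3)^2, χ_{M2} = (x + 3)^2, χ_{M3} = (x + 3)^2, χ_{M4} = (x + 3)^2.

{M1, M2, M3}: invariant factors (x + 3)^2.

{M4}: invariant factors x + 3, x + 3.

Matrices are similar if and only if their invariant-factor lists agree; the partition into similarity classes is {M1, M2, M3}, {M4}.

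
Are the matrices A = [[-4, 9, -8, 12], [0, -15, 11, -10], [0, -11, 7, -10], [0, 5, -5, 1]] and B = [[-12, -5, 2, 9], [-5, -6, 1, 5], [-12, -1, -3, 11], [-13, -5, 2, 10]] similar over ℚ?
Yes.

Two matrices over a field are similar if and only if they have the same invariant factors.

Both A and B have characteristic polynomial (x - 1)(x + 4)^3 and minimal polynomial (x - 1)(x + 4)^3. Computing further, both have invariant factors (x - 1)(x + 4)^3. Hence A and B are similar.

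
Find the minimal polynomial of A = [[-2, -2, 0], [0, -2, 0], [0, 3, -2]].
m_A(x) = (x + 2)^2

The characteristic polynomial factors as (x + 2)^3. The minimal polynomial is ∏(x - λ)^{k_λ} where k_λ is the size of the largest Jordan block at λ.

For λ = -2: rank(A + 2I) = 1, and the largest Jordan block has size 2 (the smallest k with rank((A + 2I)^k) = rank((A + 2I)^(k+1))).

So m_A(x) = (x + 2)^2.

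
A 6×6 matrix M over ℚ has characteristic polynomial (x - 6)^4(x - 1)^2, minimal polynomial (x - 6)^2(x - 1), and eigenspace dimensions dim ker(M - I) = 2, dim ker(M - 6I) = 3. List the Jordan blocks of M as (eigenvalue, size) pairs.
Jordan blocks: (1, 1), (1, 1), (6, 2), (6, 1), (6, 1)

λ = 1: algebraic multiplicity 2 (exponent in χ_M), largest block size 1 (exponent in m_M), 2 blocks (geometric multiplicity). These force block sizes [1, 1].
λ = 6: algebraic multiplicity 4 (exponent in χ_M), largest block size 2 (exponent in m_M), 3 blocks (geometric multiplicity). These force block sizes [2, 1, 1].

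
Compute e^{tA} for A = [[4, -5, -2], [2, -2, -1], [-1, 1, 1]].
A has Jordan form J = [[1, 1, 0], [0, 1, 1], [0, 0, 1]] with A = PJP^{-1}, so e^{tA} = P e^{tJ} P^{-1}.

For a Jordan block J_k(λ), e^{tJ_k(λ)} = e^{λt} · (I + tN + t^2 N^2/2! + ... + t^{k-1} N^{k-1}/(k-1)!) where N is the nilpotent superdiagonal part.

Assembling the blocks and conjugating back gives the entries of e^{tA} as shown above.

e^{tA} = [[(t^2 + 6*t + 2)*e^{t}/2, t*(-t - 5)*e^{t}, t*(-t - 4)*e^{t}/2], [t*(t + 4)*e^{t}/2, (-t^2 - 3*t + 1)*e^{t}, t*(-t - 2)*e^{t}/2], [t*(-t - 2)*e^{t}/2, t*(t + 1)*e^{t}, (t^2 + 2)*e^{t}/2]]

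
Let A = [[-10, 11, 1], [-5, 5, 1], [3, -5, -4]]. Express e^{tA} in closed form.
e^{tA} = [[(-3*t^2 - 14*t + 2)*e^{-3*t}/2, t*(3*t + 11)*e^{-3*t}, t*(3*t + 2)*e^{-3*t}/2], [t*(-t - 5)*e^{-3*t}, (2*t^2 + 8*t + 1)*e^{-3*t}, t*(t + 1)*e^{-3*t}], [t*(t + 6)*e^{-3*t}/2, t*(-t - 5)*e^{-3*t}, (-t^2/2 - t + 1)*e^{-3*t}]]

A has Jordan form J = [[-3, 1, 0], [0, -3, 1], [0, 0, -3]] with A = PJP^{-1}, so e^{tA} = P e^{tJ} P^{-1}.

For a Jordan block J_k(λ), e^{tJ_k(λ)} = e^{λt} · (I + tN + t^2 N^2/2! + ... + t^{k-1} N^{k-1}/(k-1)!) where N is the nilpotent superdiagonal part.

Assembling the blocks and conjugating back gives the entries of e^{tA} as shown above.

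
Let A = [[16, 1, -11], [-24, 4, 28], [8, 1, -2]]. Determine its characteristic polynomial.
xI - A = [[x - 16, -1, 11], [24, x - 4, -28], [-8, -1, x + 2]].

Expanding det(xI - A) along the first row:
det(xI - A) = + (x - 16)·det([[x - 4, -28], [-1, x + 2]]) - (-1)·det([[24, -28], [-8, x + 2]]) + (11)·det([[24, x - 4], [-8, -1]]).

Evaluating gives χ_A(x) = x^3 - 18x^2 + 108x - 216 = (x - 6)^3.

χ_A(x) = (x - 6)^3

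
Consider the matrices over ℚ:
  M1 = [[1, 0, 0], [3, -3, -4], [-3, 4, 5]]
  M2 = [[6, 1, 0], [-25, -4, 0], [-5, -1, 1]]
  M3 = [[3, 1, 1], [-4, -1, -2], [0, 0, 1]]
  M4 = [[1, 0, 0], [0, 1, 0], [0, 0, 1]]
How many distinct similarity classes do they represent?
Characteristic polynomials: χ_{M1} = (x - 1)^3, χ_{M2} = (x - 1)^3, χ_{M3} = (x - 1)^3, χ_{M4} = (x - 1)^3.

{M1, M2, M3}: invariant factors x - 1, (x - 1)^2.

{M4}: invariant factors x - 1, x - 1, x - 1.

Matrices are similar if and only if their invariant-factor lists agree; the partition into similarity classes is {M1, M2, M3}, {M4}.

2 classes: {M1, M2, M3}, {M4}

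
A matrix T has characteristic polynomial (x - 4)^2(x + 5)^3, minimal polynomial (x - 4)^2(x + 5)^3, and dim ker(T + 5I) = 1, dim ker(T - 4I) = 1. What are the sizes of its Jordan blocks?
Jordan blocks: (-5, 3), (4, 2)

λ = -5: algebraic multiplicity 3 (exponent in χ_T), largest block size 3 (exponent in m_T), 1 block (geometric multiplicity). This forces block sizes [3].
λ = 4: algebraic multiplicity 2 (exponent in χ_T), largest block size 2 (exponent in m_T), 1 block (geometric multiplicity). This forces block sizes [2].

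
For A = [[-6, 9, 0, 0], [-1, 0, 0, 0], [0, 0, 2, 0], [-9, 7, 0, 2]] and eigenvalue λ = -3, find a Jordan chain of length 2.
v_1 = [[2, 1, 0, 3]]^T, v_2 = [[3, 1, 0, 4]]^T

We seek v_1 ∈ ker((A + 3I)^2) \ ker(A + 3I), then set v_{i+1} = (A + 3I) v_i.

One such chain is v_1 = [[2, 1, 0, 3]]^T, v_2 = [[3, 1, 0, 4]]^T. Check: (A + 3I) v_2 = [[0, 0, 0, 0]]^T = 0.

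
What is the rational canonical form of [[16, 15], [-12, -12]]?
R = [[0, 12], [1, 4]]

The invariant factors of A (the non-unit diagonal entries of the Smith normal form of xI - A over ℚ[x]) are (x - 6)(x + 2), each dividing the next. The characteristic polynomial is their product, (x - 6)(x + 2).

The rational canonical form is the block-diagonal matrix of companion matrices C(f_i):
R = [[0, 12], [1, 4]].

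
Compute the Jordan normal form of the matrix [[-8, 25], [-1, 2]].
J = [[-3, 1], [0, -3]]

The characteristic polynomial is det(xI - A) = (x + 3)^2, so the eigenvalues are -3 (algebraic multiplicity 2).

For λ = -3: rank(A + 3I) = 1, rank((A + 3I)^2) = 0. The eigenspace has dimension 2 - 1 = 1, so there is 1 Jordan block; the rank sequence gives block sizes [2].

Assembling the blocks gives the Jordan form J above.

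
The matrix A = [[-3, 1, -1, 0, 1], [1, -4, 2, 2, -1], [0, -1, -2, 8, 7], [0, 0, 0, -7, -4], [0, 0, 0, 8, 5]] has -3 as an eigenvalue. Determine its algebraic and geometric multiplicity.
algebraic multiplicity 4, geometric multiplicity 2

The characteristic polynomial is (x - 1)(x + 3)^4, so the factor x + 3 appears with exponent 4: the algebraic multiplicity is 4.

rank(A + 3I) = 3, so the eigenspace has dimension 5 - 3 = 2: the geometric multiplicity is 2.

Since 2 < 4, A is not diagonalizable.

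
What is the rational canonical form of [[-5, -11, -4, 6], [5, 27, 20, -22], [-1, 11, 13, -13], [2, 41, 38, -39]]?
The invariant factors of A (the non-unit diagonal entries of the Smith normal form of xI - A over ℚ[x]) are (x + 4)(x^3 + x + 4), each dividing the next. The characteristic polynomial is their product, (x + 4)(x^3 + x + 4).

The rational canonical form is the block-diagonal matrix of companion matrices C(f_i):
R = [[0, 0, 0, -16], [1, 0, 0, -8], [0, 1, 0, -1], [0, 0, 1, -4]].

Note the characteristic polynomial does not split into linear factors over ℚ, so A has no Jordan form over ℚ; the rational canonical form exists over any field.

R = [[0, 0, 0, -16], [1, 0, 0, -8], [0, 1, 0, -1], [0, 0, 1, -4]]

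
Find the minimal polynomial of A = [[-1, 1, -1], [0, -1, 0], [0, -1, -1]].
m_A(x) = (x + 1)^3

The characteristic polynomial factors as (x + 1)^3. The minimal polynomial is ∏(x - λ)^{k_λ} where k_λ is the size of the largest Jordan block at λ.

For λ = -1: rank(A + I) = 2, and the largest Jordan block has size 3 (the smallest k with rank((A + I)^k) = rank((A + I)^(k+1))).

So m_A(x) = (x + 1)^3.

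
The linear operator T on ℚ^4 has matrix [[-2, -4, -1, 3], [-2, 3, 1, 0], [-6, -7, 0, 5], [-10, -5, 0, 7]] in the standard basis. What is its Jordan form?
The characteristic polynomial is det(xI - A) = (x - 2)^4, so the eigenvalues are 2 (algebraic multiplicity 4).

For λ = 2: rank(A - 2I) = 2, rank((A - 2I)^2) = 1, rank((A - 2I)^3) = 0. The eigenspace has dimension 4 - 2 = 2, so there are 2 Jordan blocks; the rank sequence gives block sizes [3, 1].

Assembling the blocks gives the Jordan form J above.

J = [[2, 1, 0, 0], [0, 2, 1, 0], [0, 0, 2, 0], [0, 0, 0, 2]]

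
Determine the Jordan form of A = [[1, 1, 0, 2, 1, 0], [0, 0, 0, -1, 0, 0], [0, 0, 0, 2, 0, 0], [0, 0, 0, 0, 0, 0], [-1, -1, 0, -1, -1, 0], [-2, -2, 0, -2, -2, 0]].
The characteristic polynomial is det(xI - A) = x^6, so the eigenvalues are 0 (algebraic multiplicity 6).

For λ = 0: rank(A) = 2, rank(A^2) = 0. The eigenspace has dimension 6 - 2 = 4, so there are 4 Jordan blocks; the rank sequence gives block sizes [2, 2, 1, 1].

Assembling the blocks gives the Jordan form J above.

J = [[0, 1, 0, 0, 0, 0], [0, 0, 0, 0, 0, 0], [0, 0, 0, 1, 0, 0], [0, 0, 0, 0, 0, 0], [0, 0, 0, 0, 0, 0], [0, 0, 0, 0, 0, 0]]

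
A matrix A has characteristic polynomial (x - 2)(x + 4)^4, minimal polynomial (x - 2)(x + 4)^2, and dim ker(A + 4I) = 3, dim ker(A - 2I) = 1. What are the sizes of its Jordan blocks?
λ = -4: algebraic multiplicity 4 (exponent in χ_A), largest block size 2 (exponent in m_A), 3 blocks (geometric multiplicity). These force block sizes [2, 1, 1].
λ = 2: algebraic multiplicity 1 (exponent in χ_A), largest block size 1 (exponent in m_A), 1 block (geometric multiplicity). This forces block sizes [1].

Jordan blocks: (-4, 2), (-4, 1), (-4, 1), (2, 1)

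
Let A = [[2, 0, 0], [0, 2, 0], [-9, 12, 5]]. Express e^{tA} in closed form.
A has Jordan form J = [[2, 0, 0], [0, 2, 0], [0, 0, 5]] with A = PJP^{-1}, so e^{tA} = P e^{tJ} P^{-1}.

For a Jordan block J_k(λ), e^{tJ_k(λ)} = e^{λt} · (I + tN + t^2 N^2/2! + ... + t^{k-1} N^{k-1}/(k-1)!) where N is the nilpotent superdiagonal part.

Assembling the blocks and conjugating back gives the entries of e^{tA} as shown above.

e^{tA} = [[e^{2*t}, 0, 0], [0, e^{2*t}, 0], [3*(1 - e^{3*t})*e^{2*t}, 4*(e^{3*t} - 1)*e^{2*t}, e^{5*t}]]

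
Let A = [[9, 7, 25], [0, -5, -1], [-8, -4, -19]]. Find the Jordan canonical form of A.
The characteristic polynomial is det(xI - A) = (x + 5)^3, so the eigenvalues are -5 (algebraic multiplicity 3).

For λ = -5: rank(A + 5I) = 2, rank((A + 5I)^2) = 1, rank((A + 5I)^3) = 0. The eigenspace has dimension 3 - 2 = 1, so there is 1 Jordan block; the rank sequence gives block sizes [3].

Assembling the blocks gives the Jordan form J above.

J = [[-5, 1, 0], [0, -5, 1], [0, 0, -5]]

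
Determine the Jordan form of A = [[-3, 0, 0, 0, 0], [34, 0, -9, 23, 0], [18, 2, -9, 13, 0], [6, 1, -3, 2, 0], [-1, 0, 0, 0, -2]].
J = [[-3, 0, 0, 0, 0], [0, -3, 0, 0, 0], [0, 0, -2, 1, 0], [0, 0, 0, -2, 0], [0, 0, 0, 0, -2]]

The characteristic polynomial is det(xI - A) = (x + 2)^3(x + 3)^2, so the eigenvalues are -3 (algebraic multiplicity 2), -2 (algebraic multiplicity 3).

For λ = -3: rank(A + 3I) = 3. The eigenspace has dimension 5 - 3 = 2, so there are 2 Jordan blocks; the rank sequence gives block sizes [1, 1].

For λ = -2: rank(A + 2I) = 3, rank((A + 2I)^2) = 2. The eigenspace has dimension 5 - 3 = 2, so there are 2 Jordan blocks; the rank sequence gives block sizes [2, 1].

Assembling the blocks gives the Jordan form J above.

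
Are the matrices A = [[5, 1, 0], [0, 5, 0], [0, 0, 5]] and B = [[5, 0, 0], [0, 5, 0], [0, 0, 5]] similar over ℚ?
No.

Both have characteristic polynomial (x - 5)^3, but the minimal polynomial of A is (x - 5)^2 while the minimal polynomial of B is x - 5. The minimal polynomial is a similarity invariant, so A and B are not similar.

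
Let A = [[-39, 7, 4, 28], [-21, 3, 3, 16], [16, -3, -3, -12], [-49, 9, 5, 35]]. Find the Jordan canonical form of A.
The characteristic polynomial is det(xI - A) = (x + 1)^4, so the eigenvalues are -1 (algebraic multiplicity 4).

For λ = -1: rank(A + I) = 2, rank((A + I)^2) = 1, rank((A + I)^3) = 0. The eigenspace has dimension 4 - 2 = 2, so there are 2 Jordan blocks; the rank sequence gives block sizes [3, 1].

Assembling the blocks gives the Jordan form J above.

J = [[-1, 1, 0, 0], [0, -1, 1, 0], [0, 0, -1, 0], [0, 0, 0, -1]]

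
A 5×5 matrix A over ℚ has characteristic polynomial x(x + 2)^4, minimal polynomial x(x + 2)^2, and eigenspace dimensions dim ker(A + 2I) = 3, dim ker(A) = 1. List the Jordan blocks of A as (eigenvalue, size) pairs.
λ = -2: algebraic multiplicity 4 (exponent in χ_A), largest block size 2 (exponent in m_A), 3 blocks (geometric multiplicity). These force block sizes [2, 1, 1].
λ = 0: algebraic multiplicity 1 (exponent in χ_A), largest block size 1 (exponent in m_A), 1 block (geometric multiplicity). This forces block sizes [1].

Jordan blocks: (-2, 2), (-2, 1), (-2, 1), (0, 1)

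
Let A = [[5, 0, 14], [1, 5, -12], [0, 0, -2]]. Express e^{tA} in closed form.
A has Jordan form J = [[-2, 0, 0], [0, 5, 1], [0, 0, 5]] with A = PJP^{-1}, so e^{tA} = P e^{tJ} P^{-1}.

For a Jordan block J_k(λ), e^{tJ_k(λ)} = e^{λt} · (I + tN + t^2 N^2/2! + ... + t^{k-1} N^{k-1}/(k-1)!) where N is the nilpotent superdiagonal part.

Assembling the blocks and conjugating back gives the entries of e^{tA} as shown above.

e^{tA} = [[e^{5*t}, 0, (2*e^{7*t} - 2)*e^{-2*t}], [t*e^{5*t}, e^{5*t}, 2*((t - 1)*e^{7*t} + 1)*e^{-2*t}], [0, 0, e^{-2*t}]]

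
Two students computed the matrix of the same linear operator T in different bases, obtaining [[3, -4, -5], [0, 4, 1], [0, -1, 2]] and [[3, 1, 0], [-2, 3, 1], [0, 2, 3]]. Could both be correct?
Yes.

Two matrices over a field are similar if and only if they have the same invariant factors.

Both A and B have characteristic polynomial (x - 3)^3 and minimal polynomial (x - 3)^3. Computing further, both have invariant factors (x - 3)^3. Hence A and B are similar.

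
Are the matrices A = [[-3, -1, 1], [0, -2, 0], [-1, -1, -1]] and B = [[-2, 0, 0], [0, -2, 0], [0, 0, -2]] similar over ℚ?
Both have characteristic polynomial (x + 2)^3, but the minimal polynomial of A is (x + 2)^2 while the minimal polynomial of B is x + 2. The minimal polynomial is a similarity invariant, so A and B are not similar.

No.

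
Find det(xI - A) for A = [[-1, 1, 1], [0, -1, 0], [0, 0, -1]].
χ_A(x) = (x + 1)^3

xI - A = [[x + 1, -1, -1], [0, x + 1, 0], [0, 0, x + 1]].

Expanding det(xI - A) along the first row:
det(xI - A) = + (x + 1)·det([[x + 1, 0], [0, x + 1]]) - (-1)·det([[0, 0], [0, x + 1]]) + (-1)·det([[0, x + 1], [0, 0]]).

Evaluating gives χ_A(x) = x^3 + 3x^2 + 3x + 1 = (x + 1)^3.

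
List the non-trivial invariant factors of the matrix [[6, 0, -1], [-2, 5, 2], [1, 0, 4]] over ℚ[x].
x - 5, (x - 5)^2

The Jordan structure of A has elementary divisors (x - 5)^2, (x - 5). Arranging the block sizes at each eigenvalue in decreasing order and taking row products gives the invariant factors.

Invariant factors (smallest first, each dividing the next): x - 5, (x - 5)^2.

Check: the last factor (x - 5)^2 is the minimal polynomial, and the product (x - 5)^3 is the characteristic polynomial.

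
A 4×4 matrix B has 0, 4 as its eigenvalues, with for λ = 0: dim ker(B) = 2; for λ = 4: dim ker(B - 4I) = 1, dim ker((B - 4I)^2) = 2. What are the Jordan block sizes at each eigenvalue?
Jordan blocks: (0, 1), (0, 1), (4, 2)

λ = 0: successive nullity increments [2] count blocks of size ≥ k; block sizes are [1, 1].
λ = 4: successive nullity increments [1, 1] count blocks of size ≥ k; block sizes are [2].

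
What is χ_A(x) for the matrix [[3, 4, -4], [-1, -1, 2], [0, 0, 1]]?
xI - A = [[x - 3, -4, 4], [1, x + 1, -2], [0, 0, x - 1]].

Expanding det(xI - A) along the first row:
det(xI - A) = + (x - 3)·det([[x + 1, -2], [0, x - 1]]) - (-4)·det([[1, -2], [0, x - 1]]) + (4)·det([[1, x + 1], [0, 0]]).

Evaluating gives χ_A(x) = x^3 - 3x^2 + 3x - 1 = (x - 1)^3.

χ_A(x) = (x - 1)^3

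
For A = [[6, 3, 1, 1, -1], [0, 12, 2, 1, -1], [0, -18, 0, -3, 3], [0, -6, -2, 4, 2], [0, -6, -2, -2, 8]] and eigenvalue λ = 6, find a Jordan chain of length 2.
We seek v_1 ∈ ker((A - 6I)^2) \ ker(A - 6I), then set v_{i+1} = (A - 6I) v_i.

One such chain is v_1 = [[0, 1, -2, 0, 0]]^T, v_2 = [[1, 2, -6, -2, -2]]^T. Check: (A - 6I) v_2 = [[0, 0, 0, 0, 0]]^T = 0.

v_1 = [[0, 1, -2, 0, 0]]^T, v_2 = [[1, 2, -6, -2, -2]]^T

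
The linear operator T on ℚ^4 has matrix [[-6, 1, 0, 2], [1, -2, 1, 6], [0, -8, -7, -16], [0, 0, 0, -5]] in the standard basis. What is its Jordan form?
The characteristic polynomial is det(xI - A) = (x + 5)^4, so the eigenvalues are -5 (algebraic multiplicity 4).

For λ = -5: rank(A + 5I) = 2, rank((A + 5I)^2) = 1, rank((A + 5I)^3) = 0. The eigenspace has dimension 4 - 2 = 2, so there are 2 Jordan blocks; the rank sequence gives block sizes [3, 1].

Assembling the blocks gives the Jordan form J above.

J = [[-5, 1, 0, 0], [0, -5, 1, 0], [0, 0, -5, 0], [0, 0, 0, -5]]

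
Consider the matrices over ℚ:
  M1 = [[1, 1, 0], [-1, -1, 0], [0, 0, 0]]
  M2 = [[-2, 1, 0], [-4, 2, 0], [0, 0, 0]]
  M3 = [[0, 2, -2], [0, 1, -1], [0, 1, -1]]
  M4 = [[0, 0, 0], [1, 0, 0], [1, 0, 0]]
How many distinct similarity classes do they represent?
1 class: {M1, M2, M3, M4}

Characteristic polynomials: χ_{M1} = x^3, χ_{M2} = x^3, χ_{M3} = x^3, χ_{M4} = x^3.

{M1, M2, M3, M4}: invariant factors x, x^2.

Matrices are similar if and only if their invariant-factor lists agree; the partition into similarity classes is {M1, M2, M3, M4}.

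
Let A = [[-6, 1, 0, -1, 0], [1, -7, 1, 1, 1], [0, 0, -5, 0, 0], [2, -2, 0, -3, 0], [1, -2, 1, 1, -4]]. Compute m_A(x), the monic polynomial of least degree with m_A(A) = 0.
m_A(x) = (x + 5)^3

The characteristic polynomial factors as (x + 5)^5. The minimal polynomial is ∏(x - λ)^{k_λ} where k_λ is the size of the largest Jordan block at λ.

For λ = -5: rank(A + 5I) = 2, and the largest Jordan block has size 3 (the smallest k with rank((A + 5I)^k) = rank((A + 5I)^(k+1))).

So m_A(x) = (x + 5)^3.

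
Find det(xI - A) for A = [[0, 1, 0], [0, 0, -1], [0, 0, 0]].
χ_A(x) = x^3

xI - A = [[x, -1, 0], [0, x, 1], [0, 0, x]].

Expanding det(xI - A) along the first row:
det(xI - A) = + (x)·det([[x, 1], [0, x]]) - (-1)·det([[0, 1], [0, x]]) + (0)·det([[0, x], [0, 0]]).

Evaluating gives χ_A(x) = x^3.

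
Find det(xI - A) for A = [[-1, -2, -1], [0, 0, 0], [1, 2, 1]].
xI - A = [[x + 1, 2, 1], [0, x, 0], [-1, -2, x - 1]].

Expanding det(xI - A) along the first row:
det(xI - A) = + (x + 1)·det([[x, 0], [-2, x - 1]]) - (2)·det([[0, 0], [-1, x - 1]]) + (1)·det([[0, x], [-1, -2]]).

Evaluating gives χ_A(x) = x^3.

χ_A(x) = x^3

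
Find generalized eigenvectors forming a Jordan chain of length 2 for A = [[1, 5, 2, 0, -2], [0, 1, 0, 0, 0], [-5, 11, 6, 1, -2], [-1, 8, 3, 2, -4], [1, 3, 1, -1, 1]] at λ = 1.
v_1 = [[2, 1, 0, 4, 2]]^T, v_2 = [[1, 0, 1, 2, 1]]^T

We seek v_1 ∈ ker((A - I)^2) \ ker(A - I), then set v_{i+1} = (A - I) v_i.

One such chain is v_1 = [[2, 1, 0, 4, 2]]^T, v_2 = [[1, 0, 1, 2, 1]]^T. Check: (A - I) v_2 = [[0, 0, 0, 0, 0]]^T = 0.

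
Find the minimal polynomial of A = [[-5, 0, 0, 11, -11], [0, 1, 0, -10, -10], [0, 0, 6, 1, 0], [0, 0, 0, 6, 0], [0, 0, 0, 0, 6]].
The characteristic polynomial factors as (x - 6)^3(x - 1)(x + 5). The minimal polynomial is ∏(x - λ)^{k_λ} where k_λ is the size of the largest Jordan block at λ.

For λ = -5: rank(A + 5I) = 4, and the largest Jordan block has size 1 (the smallest k with rank((A + 5I)^k) = rank((A + 5I)^(k+1))).
For λ = 1: rank(A - I) = 4, and the largest Jordan block has size 1 (the smallest k with rank((A - I)^k) = rank((A - I)^(k+1))).
For λ = 6: rank(A - 6I) = 3, and the largest Jordan block has size 2 (the smallest k with rank((A - 6I)^k) = rank((A - 6I)^(k+1))).

So m_A(x) = (x - 6)^2(x - 1)(x + 5).

m_A(x) = (x - 6)^2(x - 1)(x + 5)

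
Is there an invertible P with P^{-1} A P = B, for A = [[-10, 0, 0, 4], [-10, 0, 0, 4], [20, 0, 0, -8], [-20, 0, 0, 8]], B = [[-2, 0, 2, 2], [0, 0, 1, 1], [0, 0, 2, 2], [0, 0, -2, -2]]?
No.

Both have characteristic polynomial x^3(x + 2), but the minimal polynomial of A is x(x + 2) while the minimal polynomial of B is x^2(x + 2). The minimal polynomial is a similarity invariant, so A and B are not similar.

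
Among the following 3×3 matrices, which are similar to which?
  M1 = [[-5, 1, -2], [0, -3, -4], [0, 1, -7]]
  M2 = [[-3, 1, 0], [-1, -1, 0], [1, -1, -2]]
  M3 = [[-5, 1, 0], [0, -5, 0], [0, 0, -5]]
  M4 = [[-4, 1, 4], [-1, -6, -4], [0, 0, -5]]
2 classes: {M1, M3, M4}, {M2}

Characteristic polynomials: χ_{M1} = (x + 5)^3, χ_{M2} = (x + 2)^3, χ_{M3} = (x + 5)^3, χ_{M4} = (x + 5)^3.

{M1, M3, M4}: invariant factors x + 5, (x + 5)^2.

{M2}: invariant factors x + 2, (x + 2)^2.

Matrices are similar if and only if their invariant-factor lists agree; the partition into similarity classes is {M1, M3, M4}, {M2}.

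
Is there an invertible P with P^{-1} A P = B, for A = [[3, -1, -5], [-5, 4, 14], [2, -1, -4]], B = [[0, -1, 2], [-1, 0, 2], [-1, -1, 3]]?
Both have characteristic polynomial (x - 1)^3, but the minimal polynomial of A is (x - 1)^3 while the minimal polynomial of B is (x - 1)^2. The minimal polynomial is a similarity invariant, so A and B are not similar.

No.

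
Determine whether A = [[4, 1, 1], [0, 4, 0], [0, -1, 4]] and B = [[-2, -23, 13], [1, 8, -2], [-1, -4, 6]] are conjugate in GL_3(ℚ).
Yes.

Two matrices over a field are similar if and only if they have the same invariant factors.

Both A and B have characteristic polynomial (x - 4)^3 and minimal polynomial (x - 4)^3. Computing further, both have invariant factors (x - 4)^3. Hence A and B are similar.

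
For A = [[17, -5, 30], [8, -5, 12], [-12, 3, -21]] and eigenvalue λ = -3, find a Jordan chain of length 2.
v_1 = [[15, 7, -9]]^T, v_2 = [[-5, -2, 3]]^T

We seek v_1 ∈ ker((A + 3I)^2) \ ker(A + 3I), then set v_{i+1} = (A + 3I) v_i.

One such chain is v_1 = [[15, 7, -9]]^T, v_2 = [[-5, -2, 3]]^T. Check: (A + 3I) v_2 = [[0, 0, 0]]^T = 0.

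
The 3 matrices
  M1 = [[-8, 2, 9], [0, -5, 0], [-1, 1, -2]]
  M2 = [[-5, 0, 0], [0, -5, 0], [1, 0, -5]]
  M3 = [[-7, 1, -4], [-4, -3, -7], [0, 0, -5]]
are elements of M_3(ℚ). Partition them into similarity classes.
Characteristic polynomials: χ_{M1} = (x + 5)^3, χ_{M2} = (x + 5)^3, χ_{M3} = (x + 5)^3.

{M1, M3}: invariant factors (x + 5)^3.

{M2}: invariant factors x + 5, (x + 5)^2.

Matrices are similar if and only if their invariant-factor lists agree; the partition into similarity classes is {M1, M3}, {M2}.

2 classes: {M1, M3}, {M2}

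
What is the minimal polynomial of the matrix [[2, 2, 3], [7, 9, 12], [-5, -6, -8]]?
The characteristic polynomial factors as (x - 1)^3. The minimal polynomial is ∏(x - λ)^{k_λ} where k_λ is the size of the largest Jordan block at λ.

For λ = 1: rank(A - I) = 2, and the largest Jordan block has size 3 (the smallest k with rank((A - I)^k) = rank((A - I)^(k+1))).

So m_A(x) = (x - 1)^3.

m_A(x) = (x - 1)^3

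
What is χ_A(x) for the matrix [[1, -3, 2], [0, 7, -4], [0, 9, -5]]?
xI - A = [[x - 1, 3, -2], [0, x - 7, 4], [0, -9, x + 5]].

Expanding det(xI - A) along the first row:
det(xI - A) = + (x - 1)·det([[x - 7, 4], [-9, x + 5]]) - (3)·det([[0, 4], [0, x + 5]]) + (-2)·det([[0, x - 7], [0, -9]]).

Evaluating gives χ_A(x) = x^3 - 3x^2 + 3x - 1 = (x - 1)^3.

χ_A(x) = (x - 1)^3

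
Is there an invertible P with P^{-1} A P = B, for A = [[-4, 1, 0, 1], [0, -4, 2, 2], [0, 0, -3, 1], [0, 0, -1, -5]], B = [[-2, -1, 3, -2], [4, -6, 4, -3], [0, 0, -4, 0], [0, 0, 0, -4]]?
Two matrices over a field are similar if and only if they have the same invariant factors.

Both A and B have characteristic polynomial (x + 4)^4 and minimal polynomial (x + 4)^3. Computing further, both have invariant factors x + 4, (x + 4)^3. Hence A and B are similar.

Yes.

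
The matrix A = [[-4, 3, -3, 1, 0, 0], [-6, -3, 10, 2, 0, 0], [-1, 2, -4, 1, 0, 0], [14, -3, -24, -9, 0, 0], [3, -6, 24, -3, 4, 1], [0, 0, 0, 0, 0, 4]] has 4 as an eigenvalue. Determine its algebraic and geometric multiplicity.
The characteristic polynomial is (x - 4)^2(x + 5)^4, so the factor x - 4 appears with exponent 2: the algebraic multiplicity is 2.

rank(A - 4I) = 5, so the eigenspace has dimension 6 - 5 = 1: the geometric multiplicity is 1.

Since 1 < 2, A is not diagonalizable.

algebraic multiplicity 2, geometric multiplicity 1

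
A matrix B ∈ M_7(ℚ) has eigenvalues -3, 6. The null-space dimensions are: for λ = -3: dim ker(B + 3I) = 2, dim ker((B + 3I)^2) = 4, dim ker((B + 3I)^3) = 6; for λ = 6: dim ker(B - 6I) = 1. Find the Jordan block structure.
λ = -3: successive nullity increments [2, 2, 2] count blocks of size ≥ k; block sizes are [3, 3].
λ = 6: successive nullity increments [1] count blocks of size ≥ k; block sizes are [1].

Jordan blocks: (-3, 3), (-3, 3), (6, 1)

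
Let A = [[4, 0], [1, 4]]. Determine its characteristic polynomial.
χ_A(x) = (x - 4)^2

xI - A = [[x - 4, 0], [-1, x - 4]].

Expanding det(xI - A) along the first row:
det(xI - A) = + (x - 4)·det([[x - 4]]) - (0)·det([[-1]]).

Evaluating gives χ_A(x) = x^2 - 8x + 16 = (x - 4)^2.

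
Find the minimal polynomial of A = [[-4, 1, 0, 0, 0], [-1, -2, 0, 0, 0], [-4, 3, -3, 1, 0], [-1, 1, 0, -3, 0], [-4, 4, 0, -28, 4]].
m_A(x) = (x - 4)(x + 3)^2

The characteristic polynomial factors as (x - 4)(x + 3)^4. The minimal polynomial is ∏(x - λ)^{k_λ} where k_λ is the size of the largest Jordan block at λ.

For λ = -3: rank(A + 3I) = 3, and the largest Jordan block has size 2 (the smallest k with rank((A + 3I)^k) = rank((A + 3I)^(k+1))).
For λ = 4: rank(A - 4I) = 4, and the largest Jordan block has size 1 (the smallest k with rank((A - 4I)^k) = rank((A - 4I)^(k+1))).

So m_A(x) = (x - 4)(x + 3)^2.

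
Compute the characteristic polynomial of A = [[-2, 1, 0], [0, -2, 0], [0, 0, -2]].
xI - A = [[x + 2, -1, 0], [0, x + 2, 0], [0, 0, x + 2]].

Expanding det(xI - A) along the first row:
det(xI - A) = + (x + 2)·det([[x + 2, 0], [0, x + 2]]) - (-1)·det([[0, 0], [0, x + 2]]) + (0)·det([[0, x + 2], [0, 0]]).

Evaluating gives χ_A(x) = x^3 + 6x^2 + 12x + 8 = (x + 2)^3.

χ_A(x) = (x + 2)^3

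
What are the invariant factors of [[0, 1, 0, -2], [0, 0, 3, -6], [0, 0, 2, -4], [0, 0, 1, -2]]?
The Jordan structure of A has elementary divisors x^3, x. Arranging the block sizes at each eigenvalue in decreasing order and taking row products gives the invariant factors.

Invariant factors (smallest first, each dividing the next): x, x^3.

Check: the last factor x^3 is the minimal polynomial, and the product x^4 is the characteristic polynomial.

x, x^3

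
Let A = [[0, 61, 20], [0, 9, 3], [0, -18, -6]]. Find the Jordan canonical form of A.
The characteristic polynomial is det(xI - A) = x^2(x - 3), so the eigenvalues are 0 (algebraic multiplicity 2), 3 (algebraic multiplicity 1).

For λ = 0: rank(A) = 2, rank(A^2) = 1. The eigenspace has dimension 3 - 2 = 1, so there is 1 Jordan block; the rank sequence gives block sizes [2].

For λ = 3: algebraic multiplicity 1 gives one 1×1 block.

Assembling the blocks gives the Jordan form J above.

J = [[0, 1, 0], [0, 0, 0], [0, 0, 3]]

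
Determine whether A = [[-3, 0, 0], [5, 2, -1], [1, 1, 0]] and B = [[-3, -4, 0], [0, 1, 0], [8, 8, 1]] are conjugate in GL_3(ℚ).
Both have characteristic polynomial (x - 1)^2(x + 3), but the minimal polynomial of A is (x - 1)^2(x + 3) while the minimal polynomial of B is (x - 1)(x + 3). The minimal polynomial is a similarity invariant, so A and B are not similar.

No.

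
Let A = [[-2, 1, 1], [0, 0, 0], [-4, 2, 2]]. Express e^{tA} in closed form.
A has Jordan form J = [[0, 1, 0], [0, 0, 0], [0, 0, 0]] with A = PJP^{-1}, so e^{tA} = P e^{tJ} P^{-1}.

For a Jordan block J_k(λ), e^{tJ_k(λ)} = e^{λt} · (I + tN + t^2 N^2/2! + ... + t^{k-1} N^{k-1}/(k-1)!) where N is the nilpotent superdiagonal part.

Assembling the blocks and conjugating back gives the entries of e^{tA} as shown above.

e^{tA} = [[1 - 2*t, t, t], [0, 1, 0], [-4*t, 2*t, 2*t + 1]]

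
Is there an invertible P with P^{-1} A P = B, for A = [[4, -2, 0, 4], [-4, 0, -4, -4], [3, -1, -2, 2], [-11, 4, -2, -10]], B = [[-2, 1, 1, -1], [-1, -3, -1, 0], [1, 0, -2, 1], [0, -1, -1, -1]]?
Yes.

Two matrices over a field are similar if and only if they have the same invariant factors.

Both A and B have characteristic polynomial (x + 2)^4 and minimal polynomial (x + 2)^2. Computing further, both have invariant factors (x + 2)^2, (x + 2)^2. Hence A and B are similar.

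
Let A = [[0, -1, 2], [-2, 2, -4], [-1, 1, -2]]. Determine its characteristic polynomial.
χ_A(x) = x^3

xI - A = [[x, 1, -2], [2, x - 2, 4], [1, -1, x + 2]].

Expanding det(xI - A) along the first row:
det(xI - A) = + (x)·det([[x - 2, 4], [-1, x + 2]]) - (1)·det([[2, 4], [1, x + 2]]) + (-2)·det([[2, x - 2], [1, -1]]).

Evaluating gives χ_A(x) = x^3.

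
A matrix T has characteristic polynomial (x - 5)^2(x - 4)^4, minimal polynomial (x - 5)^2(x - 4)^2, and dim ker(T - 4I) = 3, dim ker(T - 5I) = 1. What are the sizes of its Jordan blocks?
λ = 4: algebraic multiplicity 4 (exponent in χ_T), largest block size 2 (exponent in m_T), 3 blocks (geometric multiplicity). These force block sizes [2, 1, 1].
λ = 5: algebraic multiplicity 2 (exponent in χ_T), largest block size 2 (exponent in m_T), 1 block (geometric multiplicity). This forces block sizes [2].

Jordan blocks: (4, 2), (4, 1), (4, 1), (5, 2)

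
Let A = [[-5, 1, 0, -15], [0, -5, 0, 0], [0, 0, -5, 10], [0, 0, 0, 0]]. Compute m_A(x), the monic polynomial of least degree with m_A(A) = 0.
The characteristic polynomial factors as x(x + 5)^3. The minimal polynomial is ∏(x - λ)^{k_λ} where k_λ is the size of the largest Jordan block at λ.

For λ = -5: rank(A + 5I) = 2, and the largest Jordan block has size 2 (the smallest k with rank((A + 5I)^k) = rank((A + 5I)^(k+1))).
For λ = 0: rank(A) = 3, and the largest Jordan block has size 1 (the smallest k with rank(A^k) = rank(A^(k+1))).

So m_A(x) = x(x + 5)^2.

m_A(x) = x(x + 5)^2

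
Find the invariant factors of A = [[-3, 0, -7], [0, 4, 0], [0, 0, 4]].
The Jordan structure of A has elementary divisors (x + 3), (x - 4), (x - 4). Arranging the block sizes at each eigenvalue in decreasing order and taking row products gives the invariant factors.

Invariant factors (smallest first, each dividing the next): x - 4, (x - 4)(x + 3).

Check: the last factor (x - 4)(x + 3) is the minimal polynomial, and the product (x - 4)^2(x + 3) is the characteristic polynomial.

x - 4, (x - 4)(x + 3)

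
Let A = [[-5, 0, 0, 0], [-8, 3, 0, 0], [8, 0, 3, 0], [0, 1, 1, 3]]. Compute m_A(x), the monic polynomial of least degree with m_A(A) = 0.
m_A(x) = (x - 3)^2(x + 5)

The characteristic polynomial factors as (x - 3)^3(x + 5). The minimal polynomial is ∏(x - λ)^{k_λ} where k_λ is the size of the largest Jordan block at λ.

For λ = -5: rank(A + 5I) = 3, and the largest Jordan block has size 1 (the smallest k with rank((A + 5I)^k) = rank((A + 5I)^(k+1))).
For λ = 3: rank(A - 3I) = 2, and the largest Jordan block has size 2 (the smallest k with rank((A - 3I)^k) = rank((A - 3I)^(k+1))).

So m_A(x) = (x - 3)^2(x + 5).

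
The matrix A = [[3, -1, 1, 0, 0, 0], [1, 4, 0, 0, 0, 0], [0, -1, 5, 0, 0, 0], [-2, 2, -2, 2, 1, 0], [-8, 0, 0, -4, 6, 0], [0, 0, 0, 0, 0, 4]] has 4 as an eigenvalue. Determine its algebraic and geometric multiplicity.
algebraic multiplicity 6, geometric multiplicity 3

The characteristic polynomial is (x - 4)^6, so the factor x - 4 appears with exponent 6: the algebraic multiplicity is 6.

rank(A - 4I) = 3, so the eigenspace has dimension 6 - 3 = 3: the geometric multiplicity is 3.

Since 3 < 6, A is not diagonalizable.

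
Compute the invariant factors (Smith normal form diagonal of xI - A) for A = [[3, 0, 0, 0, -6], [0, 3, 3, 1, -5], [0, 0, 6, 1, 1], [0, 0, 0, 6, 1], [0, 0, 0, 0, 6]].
x - 3, (x - 6)^3(x - 3)

The Jordan structure of A has elementary divisors (x - 3), (x - 3), (x - 6)^3. Arranging the block sizes at each eigenvalue in decreasing order and taking row products gives the invariant factors.

Invariant factors (smallest first, each dividing the next): x - 3, (x - 6)^3(x - 3).

Check: the last factor (x - 6)^3(x - 3) is the minimal polynomial, and the product (x - 6)^3(x - 3)^2 is the characteristic polynomial.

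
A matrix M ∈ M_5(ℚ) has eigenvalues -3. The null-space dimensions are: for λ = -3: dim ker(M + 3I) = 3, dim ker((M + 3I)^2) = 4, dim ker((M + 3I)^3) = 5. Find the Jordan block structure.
λ = -3: successive nullity increments [3, 1, 1] count blocks of size ≥ k; block sizes are [3, 1, 1].

Jordan blocks: (-3, 3), (-3, 1), (-3, 1)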